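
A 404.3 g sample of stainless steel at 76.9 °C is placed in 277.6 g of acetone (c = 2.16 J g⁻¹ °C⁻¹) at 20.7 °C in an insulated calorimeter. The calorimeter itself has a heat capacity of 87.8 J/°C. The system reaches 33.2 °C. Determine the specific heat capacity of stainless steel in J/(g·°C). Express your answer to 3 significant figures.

q_gained = (277.6 × 2.16 + 87.8) × (33.2 − 20.7) = 8593 J
q_lost = 404.3 × c × (76.9 − 33.2) = 17667.91 c
Set equal: c = 8593 / 17667.91 = 0.486 J/(g·°C)

c = 0.486 J/(g·°C)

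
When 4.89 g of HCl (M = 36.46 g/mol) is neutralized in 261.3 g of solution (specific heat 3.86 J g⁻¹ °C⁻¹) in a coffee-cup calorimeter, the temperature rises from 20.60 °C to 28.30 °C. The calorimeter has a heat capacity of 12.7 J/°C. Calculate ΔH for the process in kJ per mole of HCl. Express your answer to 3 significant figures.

ΔH = -58.6 kJ/mol

|ΔT| = |28.30 − 20.60| = 7.70 °C
|q_surr| = (261.3 × 3.86 + 12.7) × 7.70 = 1021.318 × 7.70 = 7864 J
n(HCl) = 4.89 / 36.46 = 0.1341 mol
Temperature rose, so q_rxn = −|q_surr| = -7.864 kJ
ΔH = q_rxn / n = -58.64 kJ/mol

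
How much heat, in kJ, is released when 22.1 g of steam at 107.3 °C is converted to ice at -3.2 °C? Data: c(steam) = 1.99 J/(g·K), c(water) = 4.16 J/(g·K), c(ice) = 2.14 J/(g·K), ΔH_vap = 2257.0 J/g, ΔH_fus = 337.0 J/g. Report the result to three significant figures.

q1 (cool steam 107.3→100 °C): 22.1 × 1.99 × 7.3 = 321 J
q2 (condense at 100 °C): 22.1 × 2257.0 = 49880 J
q3 (cool water 100→0 °C): 22.1 × 4.16 × 100.0 = 9194 J
q4 (freeze at 0 °C): 22.1 × 337.0 = 7448 J
q5 (cool ice 0→-3.2 °C): 22.1 × 2.14 × 3.2 = 151 J
Total: 321 + 49880 + 9194 + 7448 + 151 = 66994 J = 67.0 kJ

q = 67.0 kJ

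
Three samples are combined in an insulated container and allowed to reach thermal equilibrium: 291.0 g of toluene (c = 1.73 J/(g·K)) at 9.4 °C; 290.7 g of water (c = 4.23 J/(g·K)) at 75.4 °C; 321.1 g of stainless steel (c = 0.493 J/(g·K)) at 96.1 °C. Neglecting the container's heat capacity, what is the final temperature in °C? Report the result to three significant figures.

Σ mᵢcᵢ(T − Tᵢ) = 0  ⇒  T = Σ mᵢcᵢTᵢ / Σ mᵢcᵢ
Σ mᵢcᵢ = 291.0×1.73 + 290.7×4.23 + 321.1×0.493 = 1891.3933
Σ mᵢcᵢTᵢ = 503.43×9.4 + 1229.661×75.4 + 158.3023×96.1 = 112660
T = 112660 / 1891.3933 = 59.56 °C

T_f = 59.6 °C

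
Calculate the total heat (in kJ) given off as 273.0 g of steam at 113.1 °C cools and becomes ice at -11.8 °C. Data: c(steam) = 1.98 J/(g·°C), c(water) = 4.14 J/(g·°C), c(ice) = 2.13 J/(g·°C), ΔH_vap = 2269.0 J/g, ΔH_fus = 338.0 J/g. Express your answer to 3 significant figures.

q1 (cool steam 113.1→100 °C): 273.0 × 1.98 × 13.1 = 7081 J
q2 (condense at 100 °C): 273.0 × 2269.0 = 619437 J
q3 (cool water 100→0 °C): 273.0 × 4.14 × 100.0 = 113022 J
q4 (freeze at 0 °C): 273.0 × 338.0 = 92274 J
q5 (cool ice 0→-11.8 °C): 273.0 × 2.13 × 11.8 = 6862 J
Total: 7081 + 619437 + 113022 + 92274 + 6862 = 838676 J = 839 kJ

q = 839 kJ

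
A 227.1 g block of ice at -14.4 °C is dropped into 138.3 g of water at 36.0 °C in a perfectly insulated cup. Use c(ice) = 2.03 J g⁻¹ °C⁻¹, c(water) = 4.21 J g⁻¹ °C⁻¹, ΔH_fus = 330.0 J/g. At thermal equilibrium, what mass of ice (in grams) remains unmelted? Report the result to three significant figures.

Heat to warm all ice to 0 °C: 227.1×2.03×14.4 = 6638.6 J
Heat released by water cooling to 0 °C: 138.3×4.21×36.0 = 20961 J
20961 J < 6638.6 + 227.1×330.0 = 81581.6 J, so not all ice melts; final T = 0 °C.
Heat left for melting: 20961 − 6638.6 = 14322.4 J
Mass melted = 14322.4 / 330.0 = 43.40 g
Ice remaining = 227.1 − 43.40 = 183.70 g

m_ice remaining = 184 g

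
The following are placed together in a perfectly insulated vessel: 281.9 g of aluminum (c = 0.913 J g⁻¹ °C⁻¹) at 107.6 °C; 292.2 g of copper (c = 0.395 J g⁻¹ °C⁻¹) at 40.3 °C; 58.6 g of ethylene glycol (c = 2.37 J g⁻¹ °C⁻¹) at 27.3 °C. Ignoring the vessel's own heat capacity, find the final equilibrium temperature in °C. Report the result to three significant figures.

T_f = 70.6 °C

Σ mᵢcᵢ(T − Tᵢ) = 0  ⇒  T = Σ mᵢcᵢTᵢ / Σ mᵢcᵢ
Σ mᵢcᵢ = 281.9×0.913 + 292.2×0.395 + 58.6×2.37 = 511.6757
Σ mᵢcᵢTᵢ = 257.3747×107.6 + 115.419×40.3 + 138.882×27.3 = 36136
T = 36136 / 511.6757 = 70.62 °C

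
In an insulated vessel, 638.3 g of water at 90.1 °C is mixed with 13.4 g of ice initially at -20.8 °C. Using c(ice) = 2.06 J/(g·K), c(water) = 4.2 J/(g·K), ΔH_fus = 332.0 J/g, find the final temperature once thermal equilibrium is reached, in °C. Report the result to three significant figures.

Heat to bring ice to 0 °C and melt it: q₁ = 13.4×2.06×20.8 + 13.4×332.0 = 5023.0 J
Heat the water can supply cooling to 0 °C: 638.3×4.2×90.1 = 241545 J > q₁, so all ice melts.
Energy balance: 638.3×4.2×(90.1 − T) = 5023.0 + 13.4×4.2×(T − 0)
2680.86(90.1 − T) = 5023.0 + 56.28 T
241545 − 5023.0 = 2737.14 T
T = 236522.0 / 2737.14 = 86.41 °C

T_f = 86.4 °C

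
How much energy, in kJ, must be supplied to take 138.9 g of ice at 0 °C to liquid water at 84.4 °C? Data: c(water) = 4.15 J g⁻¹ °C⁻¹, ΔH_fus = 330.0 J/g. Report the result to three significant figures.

q = 94.5 kJ

q1 (melt at 0 °C): 138.9 × 330.0 = 45837 J
q2 (heat water 0.0→84.4 °C): 138.9 × 4.15 × 84.4 = 48651 J
Total: 45837 + 48651 = 94488 J = 94.5 kJ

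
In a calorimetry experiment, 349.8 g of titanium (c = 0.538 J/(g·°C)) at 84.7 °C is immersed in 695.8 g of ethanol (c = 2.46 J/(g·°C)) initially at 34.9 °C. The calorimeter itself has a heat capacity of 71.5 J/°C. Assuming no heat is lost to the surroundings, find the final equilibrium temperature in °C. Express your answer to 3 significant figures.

Heat lost by titanium = heat gained by ethanol + calorimeter.
(349.8)(0.538)(84.7 − T) = [(695.8)(2.46) + 71.5](T − 34.9)
188.1924 (84.7 − T) = 1783.168 (T − 34.9)
15940 − 188.1924 T = 1783.168 T − 62233
78173 = 1971.3604 T
T = 39.65 °C

T_f = 39.7 °C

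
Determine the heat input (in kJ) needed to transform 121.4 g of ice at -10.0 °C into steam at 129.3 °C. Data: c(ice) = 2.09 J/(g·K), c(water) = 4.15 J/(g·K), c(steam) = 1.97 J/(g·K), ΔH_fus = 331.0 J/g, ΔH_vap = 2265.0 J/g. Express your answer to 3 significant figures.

q = 375 kJ

q1 (heat ice -10.0→0.0 °C): 121.4 × 2.09 × 10.0 = 2537 J
q2 (melt at 0 °C): 121.4 × 331.0 = 40183 J
q3 (heat water 0.0→100.0 °C): 121.4 × 4.15 × 100.0 = 50381 J
q4 (vaporize at 100 °C): 121.4 × 2265.0 = 274971 J
q5 (heat steam 100.0→129.3 °C): 121.4 × 1.97 × 29.3 = 7007 J
Total: 2537 + 40183 + 50381 + 274971 + 7007 = 375079 J = 375 kJ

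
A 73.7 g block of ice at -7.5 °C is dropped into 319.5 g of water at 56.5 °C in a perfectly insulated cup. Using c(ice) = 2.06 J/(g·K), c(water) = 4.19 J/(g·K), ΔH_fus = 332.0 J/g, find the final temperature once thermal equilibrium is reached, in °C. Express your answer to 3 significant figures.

Heat to bring ice to 0 °C and melt it: q₁ = 73.7×2.06×7.5 + 73.7×332.0 = 25607 J
Heat the water can supply cooling to 0 °C: 319.5×4.19×56.5 = 75636.8 J > q₁, so all ice melts.
Energy balance: 319.5×4.19×(56.5 − T) = 25607 + 73.7×4.19×(T − 0)
1338.705(56.5 − T) = 25607 + 308.803 T
75636.8 − 25607 = 1647.508 T
T = 50029.8 / 1647.508 = 30.37 °C

T_f = 30.4 °C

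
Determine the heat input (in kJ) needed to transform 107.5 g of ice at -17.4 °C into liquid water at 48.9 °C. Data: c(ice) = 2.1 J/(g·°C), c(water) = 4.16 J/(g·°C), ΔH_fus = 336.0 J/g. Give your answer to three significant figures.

q = 61.9 kJ

q1 (heat ice -17.4→0.0 °C): 107.5 × 2.1 × 17.4 = 3928 J
q2 (melt at 0 °C): 107.5 × 336.0 = 36120 J
q3 (heat water 0.0→48.9 °C): 107.5 × 4.16 × 48.9 = 21868 J
Total: 3928 + 36120 + 21868 = 61916 J = 61.9 kJ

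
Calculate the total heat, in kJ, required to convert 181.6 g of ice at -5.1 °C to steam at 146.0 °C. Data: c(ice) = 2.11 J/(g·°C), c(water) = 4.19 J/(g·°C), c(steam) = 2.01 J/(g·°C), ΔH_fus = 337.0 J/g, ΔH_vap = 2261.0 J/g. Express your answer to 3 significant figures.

q = 567 kJ

q1 (heat ice -5.1→0.0 °C): 181.6 × 2.11 × 5.1 = 1954 J
q2 (melt at 0 °C): 181.6 × 337.0 = 61199 J
q3 (heat water 0.0→100.0 °C): 181.6 × 4.19 × 100.0 = 76090 J
q4 (vaporize at 100 °C): 181.6 × 2261.0 = 410598 J
q5 (heat steam 100.0→146.0 °C): 181.6 × 2.01 × 46.0 = 16791 J
Total: 1954 + 61199 + 76090 + 410598 + 16791 = 566632 J = 567 kJ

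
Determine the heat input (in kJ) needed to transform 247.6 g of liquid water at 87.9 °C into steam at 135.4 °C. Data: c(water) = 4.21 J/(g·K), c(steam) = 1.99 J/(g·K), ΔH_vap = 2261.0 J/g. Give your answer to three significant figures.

q = 590 kJ

q1 (heat water 87.9→100.0 °C): 247.6 × 4.21 × 12.1 = 12613 J
q2 (vaporize at 100 °C): 247.6 × 2261.0 = 559824 J
q3 (heat steam 100.0→135.4 °C): 247.6 × 1.99 × 35.4 = 17442 J
Total: 12613 + 559824 + 17442 = 589879 J = 590 kJ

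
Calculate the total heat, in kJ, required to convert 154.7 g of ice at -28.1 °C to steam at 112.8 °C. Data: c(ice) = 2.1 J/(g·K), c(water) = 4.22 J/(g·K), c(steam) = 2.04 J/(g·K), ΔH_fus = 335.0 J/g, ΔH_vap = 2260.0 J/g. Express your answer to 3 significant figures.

q1 (heat ice -28.1→0.0 °C): 154.7 × 2.1 × 28.1 = 9129 J
q2 (melt at 0 °C): 154.7 × 335.0 = 51825 J
q3 (heat water 0.0→100.0 °C): 154.7 × 4.22 × 100.0 = 65283 J
q4 (vaporize at 100 °C): 154.7 × 2260.0 = 349622 J
q5 (heat steam 100.0→112.8 °C): 154.7 × 2.04 × 12.8 = 4040 J
Total: 9129 + 51825 + 65283 + 349622 + 4040 = 479899 J = 480 kJ

q = 480 kJ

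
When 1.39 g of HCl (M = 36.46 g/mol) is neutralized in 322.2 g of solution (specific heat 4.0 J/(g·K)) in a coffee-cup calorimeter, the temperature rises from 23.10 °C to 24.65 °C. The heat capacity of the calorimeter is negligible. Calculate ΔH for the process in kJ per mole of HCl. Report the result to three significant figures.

ΔH = -52.4 kJ/mol

|ΔT| = |24.65 − 23.10| = 1.55 °C
|q_surr| = (322.2 × 4.0) × 1.55 = 1288.8 × 1.55 = 1998 J
n(HCl) = 1.39 / 36.46 = 0.03812 mol
Temperature rose, so q_rxn = −|q_surr| = -1.998 kJ
ΔH = q_rxn / n = -52.41 kJ/mol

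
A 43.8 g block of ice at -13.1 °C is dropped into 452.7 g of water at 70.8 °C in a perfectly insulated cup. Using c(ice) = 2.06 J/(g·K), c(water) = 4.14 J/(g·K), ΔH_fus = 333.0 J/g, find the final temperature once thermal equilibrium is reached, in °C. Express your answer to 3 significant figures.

T_f = 56.9 °C

Heat to bring ice to 0 °C and melt it: q₁ = 43.8×2.06×13.1 + 43.8×333.0 = 15767 J
Heat the water can supply cooling to 0 °C: 452.7×4.14×70.8 = 132692 J > q₁, so all ice melts.
Energy balance: 452.7×4.14×(70.8 − T) = 15767 + 43.8×4.14×(T − 0)
1874.178(70.8 − T) = 15767 + 181.332 T
132692 − 15767 = 2055.510 T
T = 116925 / 2055.510 = 56.88 °C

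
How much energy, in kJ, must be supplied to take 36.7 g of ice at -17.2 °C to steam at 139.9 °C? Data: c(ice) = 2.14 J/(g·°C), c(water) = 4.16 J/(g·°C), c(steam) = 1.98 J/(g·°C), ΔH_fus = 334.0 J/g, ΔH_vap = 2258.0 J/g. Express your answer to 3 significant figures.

q = 115 kJ

q1 (heat ice -17.2→0.0 °C): 36.7 × 2.14 × 17.2 = 1351 J
q2 (melt at 0 °C): 36.7 × 334.0 = 12258 J
q3 (heat water 0.0→100.0 °C): 36.7 × 4.16 × 100.0 = 15267 J
q4 (vaporize at 100 °C): 36.7 × 2258.0 = 82869 J
q5 (heat steam 100.0→139.9 °C): 36.7 × 1.98 × 39.9 = 2899 J
Total: 1351 + 12258 + 15267 + 82869 + 2899 = 114644 J = 115 kJ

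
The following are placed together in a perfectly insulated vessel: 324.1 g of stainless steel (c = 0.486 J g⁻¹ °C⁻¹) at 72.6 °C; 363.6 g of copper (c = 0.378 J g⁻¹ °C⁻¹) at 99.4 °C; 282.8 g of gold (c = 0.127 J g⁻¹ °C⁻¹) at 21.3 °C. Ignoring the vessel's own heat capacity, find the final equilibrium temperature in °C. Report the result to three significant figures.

T_f = 78.2 °C

Σ mᵢcᵢ(T − Tᵢ) = 0  ⇒  T = Σ mᵢcᵢTᵢ / Σ mᵢcᵢ
Σ mᵢcᵢ = 324.1×0.486 + 363.6×0.378 + 282.8×0.127 = 330.8690
Σ mᵢcᵢTᵢ = 157.5126×72.6 + 137.4408×99.4 + 35.9156×21.3 = 25862
T = 25862 / 330.8690 = 78.16 °C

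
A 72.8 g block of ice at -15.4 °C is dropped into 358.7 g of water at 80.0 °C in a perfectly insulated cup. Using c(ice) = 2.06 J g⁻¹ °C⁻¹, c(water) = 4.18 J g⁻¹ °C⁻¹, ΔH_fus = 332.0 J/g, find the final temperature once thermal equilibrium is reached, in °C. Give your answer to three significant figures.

T_f = 51.8 °C

Heat to bring ice to 0 °C and melt it: q₁ = 72.8×2.06×15.4 + 72.8×332.0 = 26479 J
Heat the water can supply cooling to 0 °C: 358.7×4.18×80.0 = 119949 J > q₁, so all ice melts.
Energy balance: 358.7×4.18×(80.0 − T) = 26479 + 72.8×4.18×(T − 0)
1499.366(80.0 − T) = 26479 + 304.304 T
119949 − 26479 = 1803.670 T
T = 93470 / 1803.670 = 51.82 °C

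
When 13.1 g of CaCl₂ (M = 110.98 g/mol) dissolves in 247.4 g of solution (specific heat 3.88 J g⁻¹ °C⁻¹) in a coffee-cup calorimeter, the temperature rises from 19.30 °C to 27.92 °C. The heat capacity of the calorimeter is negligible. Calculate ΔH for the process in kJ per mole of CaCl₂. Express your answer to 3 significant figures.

ΔH = -70.1 kJ/mol

|ΔT| = |27.92 − 19.30| = 8.62 °C
|q_surr| = (247.4 × 3.88) × 8.62 = 959.912 × 8.62 = 8274 J
n(CaCl₂) = 13.1 / 110.98 = 0.1180 mol
Temperature rose, so q_rxn = −|q_surr| = -8.274 kJ
ΔH = q_rxn / n = -70.12 kJ/mol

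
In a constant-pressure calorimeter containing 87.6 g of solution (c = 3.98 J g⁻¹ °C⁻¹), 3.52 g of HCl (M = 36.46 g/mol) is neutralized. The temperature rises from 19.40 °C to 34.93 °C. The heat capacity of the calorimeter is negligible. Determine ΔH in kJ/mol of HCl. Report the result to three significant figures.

ΔH = -56.1 kJ/mol

|ΔT| = |34.93 − 19.40| = 15.53 °C
|q_surr| = (87.6 × 3.98) × 15.53 = 348.648 × 15.53 = 5415 J
n(HCl) = 3.52 / 36.46 = 0.09654 mol
Temperature rose, so q_rxn = −|q_surr| = -5.415 kJ
ΔH = q_rxn / n = -56.09 kJ/mol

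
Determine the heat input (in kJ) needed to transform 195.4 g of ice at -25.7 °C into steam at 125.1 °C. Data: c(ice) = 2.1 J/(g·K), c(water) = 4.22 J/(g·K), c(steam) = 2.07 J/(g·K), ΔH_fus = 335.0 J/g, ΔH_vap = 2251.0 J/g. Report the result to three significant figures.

q = 608 kJ

q1 (heat ice -25.7→0.0 °C): 195.4 × 2.1 × 25.7 = 10546 J
q2 (melt at 0 °C): 195.4 × 335.0 = 65459 J
q3 (heat water 0.0→100.0 °C): 195.4 × 4.22 × 100.0 = 82459 J
q4 (vaporize at 100 °C): 195.4 × 2251.0 = 439845 J
q5 (heat steam 100.0→125.1 °C): 195.4 × 2.07 × 25.1 = 10152 J
Total: 10546 + 65459 + 82459 + 439845 + 10152 = 608461 J = 608 kJ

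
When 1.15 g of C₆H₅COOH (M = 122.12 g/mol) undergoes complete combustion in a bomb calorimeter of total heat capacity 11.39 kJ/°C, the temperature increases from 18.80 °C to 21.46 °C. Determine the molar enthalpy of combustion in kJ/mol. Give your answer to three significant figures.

ΔH = -3220 kJ/mol

ΔT = 21.46 − 18.80 = 2.66 °C
q_cal = C_cal × ΔT = 11.39 × 2.66 = 30.2974 kJ
n = 1.15 / 122.12 = 0.009417 mol
q_rxn = −q_cal = -30.2974 kJ
ΔH = -30.2974 / 0.009417 = -3217 kJ/mol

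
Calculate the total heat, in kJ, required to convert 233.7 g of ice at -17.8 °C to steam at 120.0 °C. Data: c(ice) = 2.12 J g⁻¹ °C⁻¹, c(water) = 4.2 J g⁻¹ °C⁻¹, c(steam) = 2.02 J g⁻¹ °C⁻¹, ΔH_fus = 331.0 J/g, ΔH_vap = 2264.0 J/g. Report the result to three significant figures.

q1 (heat ice -17.8→0.0 °C): 233.7 × 2.12 × 17.8 = 8819 J
q2 (melt at 0 °C): 233.7 × 331.0 = 77355 J
q3 (heat water 0.0→100.0 °C): 233.7 × 4.2 × 100.0 = 98154 J
q4 (vaporize at 100 °C): 233.7 × 2264.0 = 529097 J
q5 (heat steam 100.0→120.0 °C): 233.7 × 2.02 × 20.0 = 9441 J
Total: 8819 + 77355 + 98154 + 529097 + 9441 = 722866 J = 723 kJ

q = 723 kJ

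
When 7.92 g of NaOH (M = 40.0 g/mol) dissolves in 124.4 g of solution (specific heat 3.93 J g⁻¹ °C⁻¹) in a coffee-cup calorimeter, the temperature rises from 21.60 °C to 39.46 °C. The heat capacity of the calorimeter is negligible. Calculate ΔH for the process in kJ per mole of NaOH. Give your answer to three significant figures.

ΔH = -44.1 kJ/mol

|ΔT| = |39.46 − 21.60| = 17.86 °C
|q_surr| = (124.4 × 3.93) × 17.86 = 488.892 × 17.86 = 8732 J
n(NaOH) = 7.92 / 40.0 = 0.1980 mol
Temperature rose, so q_rxn = −|q_surr| = -8.732 kJ
ΔH = q_rxn / n = -44.10 kJ/mol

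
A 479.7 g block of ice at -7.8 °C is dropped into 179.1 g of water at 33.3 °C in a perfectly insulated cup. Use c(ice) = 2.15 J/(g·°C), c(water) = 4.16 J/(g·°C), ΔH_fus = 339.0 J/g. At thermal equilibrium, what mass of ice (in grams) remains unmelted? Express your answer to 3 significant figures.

Heat to warm all ice to 0 °C: 479.7×2.15×7.8 = 8044.6 J
Heat released by water cooling to 0 °C: 179.1×4.16×33.3 = 24810 J
24810 J < 8044.6 + 479.7×339.0 = 170662.9 J, so not all ice melts; final T = 0 °C.
Heat left for melting: 24810 − 8044.6 = 16765.4 J
Mass melted = 16765.4 / 339.0 = 49.46 g
Ice remaining = 479.7 − 49.46 = 430.24 g

m_ice remaining = 430 g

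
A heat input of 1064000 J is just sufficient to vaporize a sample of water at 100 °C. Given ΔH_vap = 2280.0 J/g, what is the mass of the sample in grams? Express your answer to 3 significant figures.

m = 467 g

m = q / ΔH_vap = 1064000 J / 2280.0 J/g = 467 g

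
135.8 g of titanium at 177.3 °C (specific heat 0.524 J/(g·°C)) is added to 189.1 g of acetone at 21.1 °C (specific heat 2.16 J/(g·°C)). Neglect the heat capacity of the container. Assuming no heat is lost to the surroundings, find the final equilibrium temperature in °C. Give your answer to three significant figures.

Heat lost by titanium = heat gained by acetone.
(135.8)(0.524)(177.3 − T) = (189.1)(2.16)(T − 21.1)
71.1592 (177.3 − T) = 408.456 (T − 21.1)
12617 − 71.1592 T = 408.456 T − 8618.4
21235.4 = 479.6152 T
T = 44.28 °C

T_f = 44.3 °C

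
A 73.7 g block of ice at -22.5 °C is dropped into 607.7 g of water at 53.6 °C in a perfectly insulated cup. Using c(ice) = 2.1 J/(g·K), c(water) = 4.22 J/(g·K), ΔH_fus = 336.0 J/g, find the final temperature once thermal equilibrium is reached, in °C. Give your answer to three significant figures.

T_f = 38.0 °C

Heat to bring ice to 0 °C and melt it: q₁ = 73.7×2.1×22.5 + 73.7×336.0 = 28246 J
Heat the water can supply cooling to 0 °C: 607.7×4.22×53.6 = 137457 J > q₁, so all ice melts.
Energy balance: 607.7×4.22×(53.6 − T) = 28246 + 73.7×4.22×(T − 0)
2564.494(53.6 − T) = 28246 + 311.014 T
137457 − 28246 = 2875.508 T
T = 109211 / 2875.508 = 37.98 °C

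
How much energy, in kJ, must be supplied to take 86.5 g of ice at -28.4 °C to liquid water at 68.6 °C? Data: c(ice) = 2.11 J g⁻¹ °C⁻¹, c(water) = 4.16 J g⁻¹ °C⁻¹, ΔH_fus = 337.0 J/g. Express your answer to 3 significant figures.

q = 59.0 kJ

q1 (heat ice -28.4→0.0 °C): 86.5 × 2.11 × 28.4 = 5183 J
q2 (melt at 0 °C): 86.5 × 337.0 = 29151 J
q3 (heat water 0.0→68.6 °C): 86.5 × 4.16 × 68.6 = 24685 J
Total: 5183 + 29151 + 24685 = 59019 J = 59.0 kJ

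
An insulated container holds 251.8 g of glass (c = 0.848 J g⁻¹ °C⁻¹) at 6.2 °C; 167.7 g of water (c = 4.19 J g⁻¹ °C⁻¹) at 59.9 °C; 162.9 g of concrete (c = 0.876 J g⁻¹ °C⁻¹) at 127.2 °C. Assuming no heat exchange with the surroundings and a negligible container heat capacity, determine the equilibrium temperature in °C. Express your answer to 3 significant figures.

Σ mᵢcᵢ(T − Tᵢ) = 0  ⇒  T = Σ mᵢcᵢTᵢ / Σ mᵢcᵢ
Σ mᵢcᵢ = 251.8×0.848 + 167.7×4.19 + 162.9×0.876 = 1058.8898
Σ mᵢcᵢTᵢ = 213.5264×6.2 + 702.663×59.9 + 142.7004×127.2 = 61565
T = 61565 / 1058.8898 = 58.14 °C

T_f = 58.1 °C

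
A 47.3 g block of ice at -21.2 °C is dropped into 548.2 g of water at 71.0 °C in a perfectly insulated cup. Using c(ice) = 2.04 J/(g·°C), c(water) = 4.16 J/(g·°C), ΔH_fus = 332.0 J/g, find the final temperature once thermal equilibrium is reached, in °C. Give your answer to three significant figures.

T_f = 58.2 °C

Heat to bring ice to 0 °C and melt it: q₁ = 47.3×2.04×21.2 + 47.3×332.0 = 17749 J
Heat the water can supply cooling to 0 °C: 548.2×4.16×71.0 = 161916 J > q₁, so all ice melts.
Energy balance: 548.2×4.16×(71.0 − T) = 17749 + 47.3×4.16×(T − 0)
2280.512(71.0 − T) = 17749 + 196.768 T
161916 − 17749 = 2477.280 T
T = 144167 / 2477.280 = 58.20 °C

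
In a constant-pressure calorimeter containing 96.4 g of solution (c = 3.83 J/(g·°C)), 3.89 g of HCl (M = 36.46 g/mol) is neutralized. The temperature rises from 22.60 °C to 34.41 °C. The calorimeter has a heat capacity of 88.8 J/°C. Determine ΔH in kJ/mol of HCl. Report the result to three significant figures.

ΔH = -50.7 kJ/mol

|ΔT| = |34.41 − 22.60| = 11.81 °C
|q_surr| = (96.4 × 3.83 + 88.8) × 11.81 = 458.012 × 11.81 = 5409 J
n(HCl) = 3.89 / 36.46 = 0.1067 mol
Temperature rose, so q_rxn = −|q_surr| = -5.409 kJ
ΔH = q_rxn / n = -50.69 kJ/mol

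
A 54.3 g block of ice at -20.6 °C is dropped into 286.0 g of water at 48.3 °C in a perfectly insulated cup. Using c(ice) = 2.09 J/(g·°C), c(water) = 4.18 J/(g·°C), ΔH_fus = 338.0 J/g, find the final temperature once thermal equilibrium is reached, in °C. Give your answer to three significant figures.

T_f = 26.0 °C

Heat to bring ice to 0 °C and melt it: q₁ = 54.3×2.09×20.6 + 54.3×338.0 = 20691 J
Heat the water can supply cooling to 0 °C: 286.0×4.18×48.3 = 57741.7 J > q₁, so all ice melts.
Energy balance: 286.0×4.18×(48.3 − T) = 20691 + 54.3×4.18×(T − 0)
1195.48(48.3 − T) = 20691 + 226.974 T
57741.7 − 20691 = 1422.454 T
T = 37050.7 / 1422.454 = 26.047 °C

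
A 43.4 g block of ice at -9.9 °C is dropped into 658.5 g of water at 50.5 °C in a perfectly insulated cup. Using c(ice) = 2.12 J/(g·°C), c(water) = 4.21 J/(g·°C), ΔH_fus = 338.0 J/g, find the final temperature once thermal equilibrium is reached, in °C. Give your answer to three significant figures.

Heat to bring ice to 0 °C and melt it: q₁ = 43.4×2.12×9.9 + 43.4×338.0 = 15580 J
Heat the water can supply cooling to 0 °C: 658.5×4.21×50.5 = 140000 J > q₁, so all ice melts.
Energy balance: 658.5×4.21×(50.5 − T) = 15580 + 43.4×4.21×(T − 0)
2772.285(50.5 − T) = 15580 + 182.714 T
140000 − 15580 = 2954.999 T
T = 124420 / 2954.999 = 42.10 °C

T_f = 42.1 °C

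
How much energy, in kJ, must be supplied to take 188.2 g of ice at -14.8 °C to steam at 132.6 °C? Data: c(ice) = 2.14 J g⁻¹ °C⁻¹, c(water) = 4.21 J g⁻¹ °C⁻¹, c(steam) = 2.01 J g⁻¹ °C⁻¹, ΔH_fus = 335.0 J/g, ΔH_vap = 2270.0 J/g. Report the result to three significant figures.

q1 (heat ice -14.8→0.0 °C): 188.2 × 2.14 × 14.8 = 5961 J
q2 (melt at 0 °C): 188.2 × 335.0 = 63047 J
q3 (heat water 0.0→100.0 °C): 188.2 × 4.21 × 100.0 = 79232 J
q4 (vaporize at 100 °C): 188.2 × 2270.0 = 427214 J
q5 (heat steam 100.0→132.6 °C): 188.2 × 2.01 × 32.6 = 12332 J
Total: 5961 + 63047 + 79232 + 427214 + 12332 = 587786 J = 588 kJ

q = 588 kJ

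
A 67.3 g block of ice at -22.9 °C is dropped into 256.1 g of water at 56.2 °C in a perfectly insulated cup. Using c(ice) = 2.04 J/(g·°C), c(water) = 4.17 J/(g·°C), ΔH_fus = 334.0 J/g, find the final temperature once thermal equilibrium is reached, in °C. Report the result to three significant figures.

Heat to bring ice to 0 °C and melt it: q₁ = 67.3×2.04×22.9 + 67.3×334.0 = 25622 J
Heat the water can supply cooling to 0 °C: 256.1×4.17×56.2 = 60018.1 J > q₁, so all ice melts.
Energy balance: 256.1×4.17×(56.2 − T) = 25622 + 67.3×4.17×(T − 0)
1067.937(56.2 − T) = 25622 + 280.641 T
60018.1 − 25622 = 1348.578 T
T = 34396.1 / 1348.578 = 25.51 °C

T_f = 25.5 °C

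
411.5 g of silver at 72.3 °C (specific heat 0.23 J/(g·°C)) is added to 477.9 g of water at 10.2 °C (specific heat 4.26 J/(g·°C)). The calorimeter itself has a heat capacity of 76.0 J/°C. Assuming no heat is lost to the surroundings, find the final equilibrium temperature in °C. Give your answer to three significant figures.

T_f = 12.9 °C

Heat lost by silver = heat gained by water + calorimeter.
(411.5)(0.23)(72.3 − T) = [(477.9)(4.26) + 76.0](T − 10.2)
94.645 (72.3 − T) = 2111.854 (T − 10.2)
6842.8 − 94.645 T = 2111.854 T − 21541
28383.8 = 2206.499 T
T = 12.86 °C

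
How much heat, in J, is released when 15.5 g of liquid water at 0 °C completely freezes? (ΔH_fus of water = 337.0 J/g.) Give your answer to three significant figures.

q = m × ΔH_fus = 15.5 × 337.0 = 5224 J

q = 5220 J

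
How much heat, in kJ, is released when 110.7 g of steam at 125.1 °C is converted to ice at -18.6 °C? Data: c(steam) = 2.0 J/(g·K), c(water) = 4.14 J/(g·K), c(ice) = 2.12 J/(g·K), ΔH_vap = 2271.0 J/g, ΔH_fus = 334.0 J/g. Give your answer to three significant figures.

q = 344 kJ

q1 (cool steam 125.1→100 °C): 110.7 × 2.0 × 25.1 = 5557 J
q2 (condense at 100 °C): 110.7 × 2271.0 = 251400 J
q3 (cool water 100→0 °C): 110.7 × 4.14 × 100.0 = 45830 J
q4 (freeze at 0 °C): 110.7 × 334.0 = 36974 J
q5 (cool ice 0→-18.6 °C): 110.7 × 2.12 × 18.6 = 4365 J
Total: 5557 + 251400 + 45830 + 36974 + 4365 = 344126 J = 344 kJ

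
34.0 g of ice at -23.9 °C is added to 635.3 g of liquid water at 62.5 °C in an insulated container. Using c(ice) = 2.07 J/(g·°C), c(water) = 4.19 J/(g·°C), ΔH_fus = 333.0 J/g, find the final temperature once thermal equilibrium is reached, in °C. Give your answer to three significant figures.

T_f = 54.7 °C

Heat to bring ice to 0 °C and melt it: q₁ = 34.0×2.07×23.9 + 34.0×333.0 = 13004 J
Heat the water can supply cooling to 0 °C: 635.3×4.19×62.5 = 166369 J > q₁, so all ice melts.
Energy balance: 635.3×4.19×(62.5 − T) = 13004 + 34.0×4.19×(T − 0)
2661.907(62.5 − T) = 13004 + 142.46 T
166369 − 13004 = 2804.367 T
T = 153365 / 2804.367 = 54.69 °C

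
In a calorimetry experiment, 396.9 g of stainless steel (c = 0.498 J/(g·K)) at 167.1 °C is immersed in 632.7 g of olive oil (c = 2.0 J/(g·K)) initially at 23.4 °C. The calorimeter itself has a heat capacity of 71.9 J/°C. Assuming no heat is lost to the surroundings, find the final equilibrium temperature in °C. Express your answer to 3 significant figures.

Heat lost by stainless steel = heat gained by olive oil + calorimeter.
(396.9)(0.498)(167.1 − T) = [(632.7)(2.0) + 71.9](T − 23.4)
197.6562 (167.1 − T) = 1337.3 (T − 23.4)
33028 − 197.6562 T = 1337.3 T − 31293
64321 = 1534.9562 T
T = 41.90 °C

T_f = 41.9 °C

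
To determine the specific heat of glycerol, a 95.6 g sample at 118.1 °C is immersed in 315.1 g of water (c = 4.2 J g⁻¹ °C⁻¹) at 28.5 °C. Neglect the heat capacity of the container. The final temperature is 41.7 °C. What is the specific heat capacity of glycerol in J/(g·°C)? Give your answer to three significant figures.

c = 2.39 J/(g·°C)

q_gained = (315.1 × 4.2) × (41.7 − 28.5) = 17470 J
q_lost = 95.6 × c × (118.1 − 41.7) = 7303.84 c
Set equal: c = 17470 / 7303.84 = 2.39 J/(g·°C)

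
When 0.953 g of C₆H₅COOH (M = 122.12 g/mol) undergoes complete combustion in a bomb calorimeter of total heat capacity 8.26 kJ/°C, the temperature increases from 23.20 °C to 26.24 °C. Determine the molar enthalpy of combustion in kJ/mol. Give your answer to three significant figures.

ΔT = 26.24 − 23.20 = 3.04 °C
q_cal = C_cal × ΔT = 8.26 × 3.04 = 25.1104 kJ
n = 0.953 / 122.12 = 0.007804 mol
q_rxn = −q_cal = -25.1104 kJ
ΔH = -25.1104 / 0.007804 = -3218 kJ/mol

ΔH = -3220 kJ/mol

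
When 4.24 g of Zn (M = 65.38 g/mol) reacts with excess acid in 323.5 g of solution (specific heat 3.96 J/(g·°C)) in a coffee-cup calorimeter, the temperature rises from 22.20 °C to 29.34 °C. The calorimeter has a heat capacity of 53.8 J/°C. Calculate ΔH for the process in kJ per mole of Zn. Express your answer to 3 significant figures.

ΔH = -147 kJ/mol

|ΔT| = |29.34 − 22.20| = 7.14 °C
|q_surr| = (323.5 × 3.96 + 53.8) × 7.14 = 1334.86 × 7.14 = 9531 J
n(Zn) = 4.24 / 65.38 = 0.06485 mol
Temperature rose, so q_rxn = −|q_surr| = -9.531 kJ
ΔH = q_rxn / n = -147.0 kJ/mol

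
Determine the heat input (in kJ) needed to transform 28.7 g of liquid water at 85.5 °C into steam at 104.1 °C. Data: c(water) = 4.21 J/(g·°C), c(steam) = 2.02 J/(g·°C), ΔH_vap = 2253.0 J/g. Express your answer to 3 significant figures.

q = 66.7 kJ

q1 (heat water 85.5→100.0 °C): 28.7 × 4.21 × 14.5 = 1752 J
q2 (vaporize at 100 °C): 28.7 × 2253.0 = 64661 J
q3 (heat steam 100.0→104.1 °C): 28.7 × 2.02 × 4.1 = 238 J
Total: 1752 + 64661 + 238 = 66651 J = 66.7 kJ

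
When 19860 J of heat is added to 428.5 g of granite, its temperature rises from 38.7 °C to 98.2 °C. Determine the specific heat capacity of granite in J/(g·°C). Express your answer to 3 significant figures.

c = 0.779 J/(g·°C)

c = q / (m ΔT) = 19860 / (428.5 × 59.5)
c = 19860 / 25495.75 = 0.779 J/(g·°C)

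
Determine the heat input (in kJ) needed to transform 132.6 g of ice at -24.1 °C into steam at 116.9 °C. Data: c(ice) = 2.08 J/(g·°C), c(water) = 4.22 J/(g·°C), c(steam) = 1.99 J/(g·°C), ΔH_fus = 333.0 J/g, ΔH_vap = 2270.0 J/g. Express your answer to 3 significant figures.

q = 412 kJ

q1 (heat ice -24.1→0.0 °C): 132.6 × 2.08 × 24.1 = 6647 J
q2 (melt at 0 °C): 132.6 × 333.0 = 44156 J
q3 (heat water 0.0→100.0 °C): 132.6 × 4.22 × 100.0 = 55957 J
q4 (vaporize at 100 °C): 132.6 × 2270.0 = 301002 J
q5 (heat steam 100.0→116.9 °C): 132.6 × 1.99 × 16.9 = 4459 J
Total: 6647 + 44156 + 55957 + 301002 + 4459 = 412221 J = 412 kJ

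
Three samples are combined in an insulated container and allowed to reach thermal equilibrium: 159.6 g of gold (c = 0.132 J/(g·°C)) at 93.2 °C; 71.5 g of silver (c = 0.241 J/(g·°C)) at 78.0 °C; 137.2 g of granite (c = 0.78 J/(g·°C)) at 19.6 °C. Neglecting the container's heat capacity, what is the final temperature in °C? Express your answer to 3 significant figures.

T_f = 37.2 °C

Σ mᵢcᵢ(T − Tᵢ) = 0  ⇒  T = Σ mᵢcᵢTᵢ / Σ mᵢcᵢ
Σ mᵢcᵢ = 159.6×0.132 + 71.5×0.241 + 137.2×0.78 = 145.3147
Σ mᵢcᵢTᵢ = 21.0672×93.2 + 17.2315×78.0 + 107.016×19.6 = 5405.0
T = 5405.0 / 145.3147 = 37.20 °C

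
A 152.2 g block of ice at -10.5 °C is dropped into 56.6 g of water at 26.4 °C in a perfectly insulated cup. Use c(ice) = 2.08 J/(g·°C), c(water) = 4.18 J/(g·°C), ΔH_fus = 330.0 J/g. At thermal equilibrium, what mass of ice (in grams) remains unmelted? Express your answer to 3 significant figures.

m_ice remaining = 143 g

Heat to warm all ice to 0 °C: 152.2×2.08×10.5 = 3324.0 J
Heat released by water cooling to 0 °C: 56.6×4.18×26.4 = 6245.9 J
6245.9 J < 3324.0 + 152.2×330.0 = 53550.0 J, so not all ice melts; final T = 0 °C.
Heat left for melting: 6245.9 − 3324.0 = 2921.9 J
Mass melted = 2921.9 / 330.0 = 8.854 g
Ice remaining = 152.2 − 8.854 = 143.346 g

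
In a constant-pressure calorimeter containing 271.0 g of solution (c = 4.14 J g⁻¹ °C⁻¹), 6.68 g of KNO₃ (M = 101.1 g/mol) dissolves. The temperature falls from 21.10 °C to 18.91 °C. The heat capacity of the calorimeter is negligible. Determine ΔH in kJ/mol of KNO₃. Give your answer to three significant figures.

ΔH = 37.2 kJ/mol

|ΔT| = |18.91 − 21.10| = 2.19 °C
|q_surr| = (271.0 × 4.14) × 2.19 = 1121.94 × 2.19 = 2457 J
n(KNO₃) = 6.68 / 101.1 = 0.06607 mol
Temperature fell, so q_rxn = +|q_surr| = 2.457 kJ
ΔH = q_rxn / n = 37.19 kJ/mol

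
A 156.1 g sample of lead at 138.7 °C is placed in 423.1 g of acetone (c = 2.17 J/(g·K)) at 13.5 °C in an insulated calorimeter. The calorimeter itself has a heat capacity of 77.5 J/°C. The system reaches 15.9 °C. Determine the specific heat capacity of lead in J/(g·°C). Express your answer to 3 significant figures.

q_gained = (423.1 × 2.17 + 77.5) × (15.9 − 13.5) = 2390 J
q_lost = 156.1 × c × (138.7 − 15.9) = 19169.08 c
Set equal: c = 2390 / 19169.08 = 0.125 J/(g·°C)

c = 0.125 J/(g·°C)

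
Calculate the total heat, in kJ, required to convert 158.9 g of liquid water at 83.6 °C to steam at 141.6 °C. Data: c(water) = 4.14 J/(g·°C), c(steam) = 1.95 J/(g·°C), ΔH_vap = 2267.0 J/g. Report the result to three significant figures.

q = 384 kJ

q1 (heat water 83.6→100.0 °C): 158.9 × 4.14 × 16.4 = 10789 J
q2 (vaporize at 100 °C): 158.9 × 2267.0 = 360226 J
q3 (heat steam 100.0→141.6 °C): 158.9 × 1.95 × 41.6 = 12890 J
Total: 10789 + 360226 + 12890 = 383905 J = 384 kJ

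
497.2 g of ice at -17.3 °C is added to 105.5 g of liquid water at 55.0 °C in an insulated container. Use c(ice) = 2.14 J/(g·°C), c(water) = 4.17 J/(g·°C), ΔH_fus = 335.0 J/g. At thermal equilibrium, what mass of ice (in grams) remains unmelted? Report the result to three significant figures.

m_ice remaining = 480 g

Heat to warm all ice to 0 °C: 497.2×2.14×17.3 = 18407 J
Heat released by water cooling to 0 °C: 105.5×4.17×55.0 = 24196 J
24196 J < 18407 + 497.2×335.0 = 184969 J, so not all ice melts; final T = 0 °C.
Heat left for melting: 24196 − 18407 = 5789 J
Mass melted = 5789 / 335.0 = 17.28 g
Ice remaining = 497.2 − 17.28 = 479.92 g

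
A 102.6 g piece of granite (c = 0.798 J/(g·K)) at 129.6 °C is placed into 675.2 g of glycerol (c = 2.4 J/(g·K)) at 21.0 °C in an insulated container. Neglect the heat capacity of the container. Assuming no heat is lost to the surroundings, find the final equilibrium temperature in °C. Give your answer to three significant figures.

T_f = 26.2 °C

Heat lost by granite = heat gained by glycerol.
(102.6)(0.798)(129.6 − T) = (675.2)(2.4)(T − 21.0)
81.8748 (129.6 − T) = 1620.48 (T − 21.0)
10611 − 81.8748 T = 1620.48 T − 34030
44641 = 1702.3548 T
T = 26.22 °C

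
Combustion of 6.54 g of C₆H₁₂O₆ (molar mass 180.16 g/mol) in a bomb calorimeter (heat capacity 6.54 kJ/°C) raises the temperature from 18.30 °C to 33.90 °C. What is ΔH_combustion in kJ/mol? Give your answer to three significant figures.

ΔH = -2810 kJ/mol

ΔT = 33.90 − 18.30 = 15.60 °C
q_cal = C_cal × ΔT = 6.54 × 15.60 = 102.024 kJ
n = 6.54 / 180.16 = 0.03630 mol
q_rxn = −q_cal = -102.024 kJ
ΔH = -102.024 / 0.03630 = -2811 kJ/mol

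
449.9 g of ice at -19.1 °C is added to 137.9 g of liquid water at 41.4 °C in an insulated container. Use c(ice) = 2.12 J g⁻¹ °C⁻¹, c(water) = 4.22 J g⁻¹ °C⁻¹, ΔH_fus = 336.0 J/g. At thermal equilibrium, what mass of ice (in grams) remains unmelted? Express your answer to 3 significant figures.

m_ice remaining = 432 g

Heat to warm all ice to 0 °C: 449.9×2.12×19.1 = 18217 J
Heat released by water cooling to 0 °C: 137.9×4.22×41.4 = 24092 J
24092 J < 18217 + 449.9×336.0 = 169383.4 J, so not all ice melts; final T = 0 °C.
Heat left for melting: 24092 − 18217 = 5875 J
Mass melted = 5875 / 336.0 = 17.49 g
Ice remaining = 449.9 − 17.49 = 432.41 g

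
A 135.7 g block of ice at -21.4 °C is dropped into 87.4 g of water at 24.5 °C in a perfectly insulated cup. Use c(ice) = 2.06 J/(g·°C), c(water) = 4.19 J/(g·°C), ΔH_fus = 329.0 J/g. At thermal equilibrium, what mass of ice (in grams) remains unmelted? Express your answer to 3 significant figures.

Heat to warm all ice to 0 °C: 135.7×2.06×21.4 = 5982.2 J
Heat released by water cooling to 0 °C: 87.4×4.19×24.5 = 8972.0 J
8972.0 J < 5982.2 + 135.7×329.0 = 50627.5 J, so not all ice melts; final T = 0 °C.
Heat left for melting: 8972.0 − 5982.2 = 2989.8 J
Mass melted = 2989.8 / 329.0 = 9.088 g
Ice remaining = 135.7 − 9.088 = 126.612 g

m_ice remaining = 127 g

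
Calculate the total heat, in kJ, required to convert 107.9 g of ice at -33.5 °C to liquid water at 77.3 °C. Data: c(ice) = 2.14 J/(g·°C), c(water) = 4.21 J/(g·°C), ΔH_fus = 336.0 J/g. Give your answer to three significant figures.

q1 (heat ice -33.5→0.0 °C): 107.9 × 2.14 × 33.5 = 7735 J
q2 (melt at 0 °C): 107.9 × 336.0 = 36254 J
q3 (heat water 0.0→77.3 °C): 107.9 × 4.21 × 77.3 = 35114 J
Total: 7735 + 36254 + 35114 = 79103 J = 79.1 kJ

q = 79.1 kJ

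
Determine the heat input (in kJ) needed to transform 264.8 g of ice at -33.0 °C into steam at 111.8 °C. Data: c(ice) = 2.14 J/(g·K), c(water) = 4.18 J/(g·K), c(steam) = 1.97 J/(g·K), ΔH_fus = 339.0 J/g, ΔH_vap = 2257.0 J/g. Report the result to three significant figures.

q1 (heat ice -33.0→0.0 °C): 264.8 × 2.14 × 33.0 = 18700 J
q2 (melt at 0 °C): 264.8 × 339.0 = 89767 J
q3 (heat water 0.0→100.0 °C): 264.8 × 4.18 × 100.0 = 110686 J
q4 (vaporize at 100 °C): 264.8 × 2257.0 = 597654 J
q5 (heat steam 100.0→111.8 °C): 264.8 × 1.97 × 11.8 = 6156 J
Total: 18700 + 89767 + 110686 + 597654 + 6156 = 822963 J = 823 kJ

q = 823 kJ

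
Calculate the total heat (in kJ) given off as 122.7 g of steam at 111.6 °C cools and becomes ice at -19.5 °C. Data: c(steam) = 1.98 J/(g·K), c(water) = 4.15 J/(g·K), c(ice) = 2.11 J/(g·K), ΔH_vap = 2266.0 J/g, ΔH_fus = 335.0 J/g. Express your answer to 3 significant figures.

q = 378 kJ

q1 (cool steam 111.6→100 °C): 122.7 × 1.98 × 11.6 = 2818 J
q2 (condense at 100 °C): 122.7 × 2266.0 = 278038 J
q3 (cool water 100→0 °C): 122.7 × 4.15 × 100.0 = 50921 J
q4 (freeze at 0 °C): 122.7 × 335.0 = 41105 J
q5 (cool ice 0→-19.5 °C): 122.7 × 2.11 × 19.5 = 5048 J
Total: 2818 + 278038 + 50921 + 41105 + 5048 = 377930 J = 378 kJ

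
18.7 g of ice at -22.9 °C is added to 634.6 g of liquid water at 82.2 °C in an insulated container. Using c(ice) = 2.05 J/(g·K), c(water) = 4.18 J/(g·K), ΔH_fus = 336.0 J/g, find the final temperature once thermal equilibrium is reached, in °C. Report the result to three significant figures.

Heat to bring ice to 0 °C and melt it: q₁ = 18.7×2.05×22.9 + 18.7×336.0 = 7161.1 J
Heat the water can supply cooling to 0 °C: 634.6×4.18×82.2 = 218046 J > q₁, so all ice melts.
Energy balance: 634.6×4.18×(82.2 − T) = 7161.1 + 18.7×4.18×(T − 0)
2652.628(82.2 − T) = 7161.1 + 78.166 T
218046 − 7161.1 = 2730.794 T
T = 210884.9 / 2730.794 = 77.22 °C

T_f = 77.2 °C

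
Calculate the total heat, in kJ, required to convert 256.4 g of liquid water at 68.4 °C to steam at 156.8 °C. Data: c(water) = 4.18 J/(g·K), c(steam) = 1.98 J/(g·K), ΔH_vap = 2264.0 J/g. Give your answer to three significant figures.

q = 643 kJ

q1 (heat water 68.4→100.0 °C): 256.4 × 4.18 × 31.6 = 33867 J
q2 (vaporize at 100 °C): 256.4 × 2264.0 = 580490 J
q3 (heat steam 100.0→156.8 °C): 256.4 × 1.98 × 56.8 = 28836 J
Total: 33867 + 580490 + 28836 = 643193 J = 643 kJ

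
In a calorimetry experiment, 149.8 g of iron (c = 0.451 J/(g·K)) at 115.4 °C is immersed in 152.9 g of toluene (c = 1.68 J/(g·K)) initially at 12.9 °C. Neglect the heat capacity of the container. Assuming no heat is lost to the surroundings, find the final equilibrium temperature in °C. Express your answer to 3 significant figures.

Heat lost by iron = heat gained by toluene.
(149.8)(0.451)(115.4 − T) = (152.9)(1.68)(T − 12.9)
67.5598 (115.4 − T) = 256.872 (T − 12.9)
7796.4 − 67.5598 T = 256.872 T − 3313.6
11110.0 = 324.4318 T
T = 34.24 °C

T_f = 34.2 °C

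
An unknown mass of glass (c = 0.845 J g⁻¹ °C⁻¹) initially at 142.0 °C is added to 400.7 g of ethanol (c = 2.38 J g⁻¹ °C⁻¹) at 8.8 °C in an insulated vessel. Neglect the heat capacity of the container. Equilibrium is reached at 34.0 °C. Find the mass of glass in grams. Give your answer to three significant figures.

m = 263 g

q_gained = (400.7 × 2.38) × (34.0 − 8.8) = 24030 J
q_lost = m × 0.845 × (142.0 − 34.0) = 91.26 m
m = 24030 / 91.26 = 263 g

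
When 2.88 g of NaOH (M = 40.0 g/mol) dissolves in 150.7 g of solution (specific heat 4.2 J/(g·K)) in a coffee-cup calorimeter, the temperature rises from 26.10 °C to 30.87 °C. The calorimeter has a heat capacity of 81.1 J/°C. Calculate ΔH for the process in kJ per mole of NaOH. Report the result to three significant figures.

ΔH = -47.3 kJ/mol

|ΔT| = |30.87 − 26.10| = 4.77 °C
|q_surr| = (150.7 × 4.2 + 81.1) × 4.77 = 714.04 × 4.77 = 3406 J
n(NaOH) = 2.88 / 40.0 = 0.07200 mol
Temperature rose, so q_rxn = −|q_surr| = -3.406 kJ
ΔH = q_rxn / n = -47.31 kJ/mol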